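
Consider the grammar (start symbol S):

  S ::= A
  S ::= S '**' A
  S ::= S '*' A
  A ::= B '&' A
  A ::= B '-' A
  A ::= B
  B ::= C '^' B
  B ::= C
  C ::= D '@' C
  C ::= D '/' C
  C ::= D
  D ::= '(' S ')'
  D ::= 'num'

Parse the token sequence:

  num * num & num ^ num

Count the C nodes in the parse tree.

4

[S [S [A [B [C [D num]]]]] * [A [B [C [D num]]] & [A [B [C [D num]] ^ [B [C [D num]]]]]]]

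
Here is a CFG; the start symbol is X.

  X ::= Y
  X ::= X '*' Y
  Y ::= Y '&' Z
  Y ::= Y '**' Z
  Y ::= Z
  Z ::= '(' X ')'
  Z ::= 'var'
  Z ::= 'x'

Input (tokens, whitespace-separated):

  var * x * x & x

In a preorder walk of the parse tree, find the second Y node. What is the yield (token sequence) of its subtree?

x

[X [X [X [Y [Z var]]] * [Y [Z x]]] * [Y [Y [Z x]] & [Z x]]]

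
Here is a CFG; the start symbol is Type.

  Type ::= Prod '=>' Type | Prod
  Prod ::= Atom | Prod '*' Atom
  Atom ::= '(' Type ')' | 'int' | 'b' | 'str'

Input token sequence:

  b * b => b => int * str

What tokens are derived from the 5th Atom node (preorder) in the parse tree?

str

[Type [Prod [Prod [Atom b]] * [Atom b]] => [Type [Prod [Atom b]] => [Type [Prod [Prod [Atom int]] * [Atom str]]]]]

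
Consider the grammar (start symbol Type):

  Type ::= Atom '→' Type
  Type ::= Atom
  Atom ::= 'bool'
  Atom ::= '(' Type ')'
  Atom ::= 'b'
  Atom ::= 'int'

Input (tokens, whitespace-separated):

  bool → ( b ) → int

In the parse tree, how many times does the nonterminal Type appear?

4

[Type [Atom bool] → [Type [Atom ( [Type [Atom b]] )] → [Type [Atom int]]]]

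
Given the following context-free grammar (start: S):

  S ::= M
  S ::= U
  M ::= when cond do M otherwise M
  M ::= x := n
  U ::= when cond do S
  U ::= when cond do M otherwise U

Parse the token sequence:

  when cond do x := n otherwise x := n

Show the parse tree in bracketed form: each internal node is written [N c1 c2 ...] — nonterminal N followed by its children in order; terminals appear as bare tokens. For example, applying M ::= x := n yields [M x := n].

S
M
when cond do M otherwise M
when cond do x := n otherwise M
when cond do x := n otherwise x := n

[S [M when cond do [M x := n] otherwise [M x := n]]]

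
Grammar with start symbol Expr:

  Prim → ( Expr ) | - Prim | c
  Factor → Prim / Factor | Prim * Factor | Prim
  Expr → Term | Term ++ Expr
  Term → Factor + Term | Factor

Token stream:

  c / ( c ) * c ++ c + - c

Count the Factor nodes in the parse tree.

[Expr [Term [Factor [Prim c] / [Factor [Prim ( [Expr [Term [Factor [Prim c]]]] )] * [Factor [Prim c]]]]] ++ [Expr [Term [Factor [Prim c]] + [Term [Factor [Prim - [Prim c]]]]]]]

6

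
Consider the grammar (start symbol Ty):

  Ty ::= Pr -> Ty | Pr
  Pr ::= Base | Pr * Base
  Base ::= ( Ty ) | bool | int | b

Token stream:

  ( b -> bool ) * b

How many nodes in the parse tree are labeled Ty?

[Ty [Pr [Pr [Base ( [Ty [Pr [Base b]] -> [Ty [Pr [Base bool]]]] )]] * [Base b]]]

3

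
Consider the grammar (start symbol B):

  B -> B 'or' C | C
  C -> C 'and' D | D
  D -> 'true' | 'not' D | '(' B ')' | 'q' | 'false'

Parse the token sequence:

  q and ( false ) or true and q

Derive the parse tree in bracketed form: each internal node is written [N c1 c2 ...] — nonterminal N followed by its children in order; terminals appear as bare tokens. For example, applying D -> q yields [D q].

[B [B [C [C [D q]] and [D ( [B [C [D false]]] )]]] or [C [C [D true]] and [D q]]]

B
B or C
C or C
C and D or C
D and D or C
q and D or C
q and ( B ) or C
q and ( C ) or C
q and ( D ) or C
q and ( false ) or C
q and ( false ) or C and D
q and ( false ) or D and D
q and ( false ) or true and D
q and ( false ) or true and q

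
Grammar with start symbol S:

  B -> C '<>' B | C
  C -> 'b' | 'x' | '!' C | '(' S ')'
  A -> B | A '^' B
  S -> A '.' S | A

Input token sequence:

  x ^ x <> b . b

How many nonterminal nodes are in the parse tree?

[S [A [A [B [C x]]] ^ [B [C x] <> [B [C b]]]] . [S [A [B [C b]]]]]

13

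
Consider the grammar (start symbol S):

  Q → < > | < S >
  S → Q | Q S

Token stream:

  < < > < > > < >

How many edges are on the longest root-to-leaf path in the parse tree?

5

[S [Q < [S [Q < >] [S [Q < >]]] >] [S [Q < >]]]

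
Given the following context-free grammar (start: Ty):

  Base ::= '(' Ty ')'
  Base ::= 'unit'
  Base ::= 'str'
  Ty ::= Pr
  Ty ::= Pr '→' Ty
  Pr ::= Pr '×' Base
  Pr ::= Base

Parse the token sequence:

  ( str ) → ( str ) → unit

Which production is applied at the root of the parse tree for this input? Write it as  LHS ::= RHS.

[Ty [Pr [Base ( [Ty [Pr [Base str]]] )]] → [Ty [Pr [Base ( [Ty [Pr [Base str]]] )]] → [Ty [Pr [Base unit]]]]]

Ty ::= Pr '→' Ty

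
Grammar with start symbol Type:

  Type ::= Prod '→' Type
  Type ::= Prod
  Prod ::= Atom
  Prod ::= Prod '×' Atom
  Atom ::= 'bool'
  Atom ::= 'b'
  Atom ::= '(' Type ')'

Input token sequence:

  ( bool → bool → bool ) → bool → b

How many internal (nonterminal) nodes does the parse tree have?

[Type [Prod [Atom ( [Type [Prod [Atom bool]] → [Type [Prod [Atom bool]] → [Type [Prod [Atom bool]]]]] )]] → [Type [Prod [Atom bool]] → [Type [Prod [Atom b]]]]]

18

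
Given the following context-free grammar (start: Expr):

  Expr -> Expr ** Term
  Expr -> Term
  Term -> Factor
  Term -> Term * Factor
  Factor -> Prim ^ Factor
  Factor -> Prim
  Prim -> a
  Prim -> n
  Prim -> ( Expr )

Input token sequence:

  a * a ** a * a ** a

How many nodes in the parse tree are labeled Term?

[Expr [Expr [Expr [Term [Term [Factor [Prim a]]] * [Factor [Prim a]]]] ** [Term [Term [Factor [Prim a]]] * [Factor [Prim a]]]] ** [Term [Factor [Prim a]]]]

5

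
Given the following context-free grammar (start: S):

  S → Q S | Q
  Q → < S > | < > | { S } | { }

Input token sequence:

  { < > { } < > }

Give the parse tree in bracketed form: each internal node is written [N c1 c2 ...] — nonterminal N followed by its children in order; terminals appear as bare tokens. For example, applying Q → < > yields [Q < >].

[S [Q { [S [Q < >] [S [Q { }] [S [Q < >]]]] }]]

S
Q
{ S }
{ Q S }
{ < > S }
{ < > Q S }
{ < > { } S }
{ < > { } Q }
{ < > { } < > }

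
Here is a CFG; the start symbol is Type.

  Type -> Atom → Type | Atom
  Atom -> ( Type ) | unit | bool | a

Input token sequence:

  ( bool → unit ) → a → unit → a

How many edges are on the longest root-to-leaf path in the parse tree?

[Type [Atom ( [Type [Atom bool] → [Type [Atom unit]]] )] → [Type [Atom a] → [Type [Atom unit] → [Type [Atom a]]]]]

5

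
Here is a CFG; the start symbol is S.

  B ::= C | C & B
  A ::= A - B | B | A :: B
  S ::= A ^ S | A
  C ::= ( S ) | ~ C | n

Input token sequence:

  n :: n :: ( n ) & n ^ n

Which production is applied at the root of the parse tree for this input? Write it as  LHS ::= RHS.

[S [A [A [A [B [C n]]] :: [B [C n]]] :: [B [C ( [S [A [B [C n]]]] )] & [B [C n]]]] ^ [S [A [B [C n]]]]]

S ::= A ^ S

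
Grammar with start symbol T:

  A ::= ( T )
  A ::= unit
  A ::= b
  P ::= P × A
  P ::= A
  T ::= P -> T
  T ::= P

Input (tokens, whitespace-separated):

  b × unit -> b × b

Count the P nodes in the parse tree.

4

[T [P [P [A b]] × [A unit]] -> [T [P [P [A b]] × [A b]]]]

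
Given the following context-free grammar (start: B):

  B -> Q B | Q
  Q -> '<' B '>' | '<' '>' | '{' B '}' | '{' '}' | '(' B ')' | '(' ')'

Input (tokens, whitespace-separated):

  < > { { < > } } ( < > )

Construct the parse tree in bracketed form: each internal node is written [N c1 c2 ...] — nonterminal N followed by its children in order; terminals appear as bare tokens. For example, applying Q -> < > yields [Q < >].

[B [Q < >] [B [Q { [B [Q { [B [Q < >]] }]] }] [B [Q ( [B [Q < >]] )]]]]

B
Q B
< > B
< > Q B
< > { B } B
< > { Q } B
< > { { B } } B
< > { { Q } } B
< > { { < > } } B
< > { { < > } } Q
< > { { < > } } ( B )
< > { { < > } } ( Q )
< > { { < > } } ( < > )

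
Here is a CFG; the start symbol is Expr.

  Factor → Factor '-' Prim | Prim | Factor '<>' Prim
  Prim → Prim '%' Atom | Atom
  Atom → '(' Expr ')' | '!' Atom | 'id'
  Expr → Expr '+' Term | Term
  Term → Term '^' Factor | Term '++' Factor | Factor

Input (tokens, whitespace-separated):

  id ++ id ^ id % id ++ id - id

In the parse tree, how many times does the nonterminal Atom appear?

6

[Expr [Term [Term [Term [Term [Factor [Prim [Atom id]]]] ++ [Factor [Prim [Atom id]]]] ^ [Factor [Prim [Prim [Atom id]] % [Atom id]]]] ++ [Factor [Factor [Prim [Atom id]]] - [Prim [Atom id]]]]]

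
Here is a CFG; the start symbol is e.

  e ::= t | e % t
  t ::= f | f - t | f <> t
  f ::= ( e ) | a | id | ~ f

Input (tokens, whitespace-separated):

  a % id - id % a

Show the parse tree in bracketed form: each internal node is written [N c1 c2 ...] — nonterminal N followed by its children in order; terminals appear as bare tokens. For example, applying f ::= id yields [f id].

e
e % t
e % t % t
t % t % t
f % t % t
a % t % t
a % f - t % t
a % id - t % t
a % id - f % t
a % id - id % t
a % id - id % f
a % id - id % a

[e [e [e [t [f a]]] % [t [f id] - [t [f id]]]] % [t [f a]]]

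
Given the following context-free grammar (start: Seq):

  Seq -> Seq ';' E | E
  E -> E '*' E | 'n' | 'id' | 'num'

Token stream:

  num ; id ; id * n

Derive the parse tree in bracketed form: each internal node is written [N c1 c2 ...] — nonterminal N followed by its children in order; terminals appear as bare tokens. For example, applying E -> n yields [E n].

[Seq [Seq [Seq [E num]] ; [E id]] ; [E [E id] * [E n]]]

Seq
Seq ; E
Seq ; E ; E
E ; E ; E
num ; E ; E
num ; id ; E
num ; id ; E * E
num ; id ; id * E
num ; id ; id * n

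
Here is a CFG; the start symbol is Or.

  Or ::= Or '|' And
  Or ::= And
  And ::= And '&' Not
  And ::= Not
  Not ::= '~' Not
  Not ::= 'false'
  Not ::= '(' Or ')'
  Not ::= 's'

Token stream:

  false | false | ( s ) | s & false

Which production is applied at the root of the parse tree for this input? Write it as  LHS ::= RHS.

[Or [Or [Or [Or [And [Not false]]] | [And [Not false]]] | [And [Not ( [Or [And [Not s]]] )]]] | [And [And [Not s]] & [Not false]]]

Or ::= Or '|' And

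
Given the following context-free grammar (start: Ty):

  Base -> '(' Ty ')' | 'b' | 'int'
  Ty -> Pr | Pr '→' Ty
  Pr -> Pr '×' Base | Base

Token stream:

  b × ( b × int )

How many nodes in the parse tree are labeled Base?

4

[Ty [Pr [Pr [Base b]] × [Base ( [Ty [Pr [Pr [Base b]] × [Base int]]] )]]]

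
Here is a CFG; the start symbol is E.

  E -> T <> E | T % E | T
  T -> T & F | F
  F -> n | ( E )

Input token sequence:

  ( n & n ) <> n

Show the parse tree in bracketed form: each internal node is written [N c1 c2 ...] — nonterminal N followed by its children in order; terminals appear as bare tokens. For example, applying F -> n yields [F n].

E
T <> E
F <> E
( E ) <> E
( T ) <> E
( T & F ) <> E
( F & F ) <> E
( n & F ) <> E
( n & n ) <> E
( n & n ) <> T
( n & n ) <> F
( n & n ) <> n

[E [T [F ( [E [T [T [F n]] & [F n]]] )]] <> [E [T [F n]]]]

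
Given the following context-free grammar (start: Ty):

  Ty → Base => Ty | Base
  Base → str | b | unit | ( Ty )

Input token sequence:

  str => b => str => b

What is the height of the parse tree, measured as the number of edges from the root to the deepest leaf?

[Ty [Base str] => [Ty [Base b] => [Ty [Base str] => [Ty [Base b]]]]]

5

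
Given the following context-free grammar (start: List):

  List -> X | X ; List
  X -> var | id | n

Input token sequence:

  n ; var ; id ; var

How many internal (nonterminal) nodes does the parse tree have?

8

[List [X n] ; [List [X var] ; [List [X id] ; [List [X var]]]]]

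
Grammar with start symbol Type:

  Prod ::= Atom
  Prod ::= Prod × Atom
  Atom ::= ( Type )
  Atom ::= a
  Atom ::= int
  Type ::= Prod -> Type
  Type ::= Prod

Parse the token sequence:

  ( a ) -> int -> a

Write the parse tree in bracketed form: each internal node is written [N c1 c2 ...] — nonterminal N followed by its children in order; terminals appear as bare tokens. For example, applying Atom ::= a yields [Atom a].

[Type [Prod [Atom ( [Type [Prod [Atom a]]] )]] -> [Type [Prod [Atom int]] -> [Type [Prod [Atom a]]]]]

Type
Prod -> Type
Atom -> Type
( Type ) -> Type
( Prod ) -> Type
( Atom ) -> Type
( a ) -> Type
( a ) -> Prod -> Type
( a ) -> Atom -> Type
( a ) -> int -> Type
( a ) -> int -> Prod
( a ) -> int -> Atom
( a ) -> int -> a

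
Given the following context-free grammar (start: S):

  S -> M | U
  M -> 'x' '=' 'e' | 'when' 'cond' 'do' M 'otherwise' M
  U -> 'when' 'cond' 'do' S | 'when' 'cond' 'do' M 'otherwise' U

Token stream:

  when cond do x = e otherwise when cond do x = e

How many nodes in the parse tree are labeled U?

[S [U when cond do [M x = e] otherwise [U when cond do [S [M x = e]]]]]

2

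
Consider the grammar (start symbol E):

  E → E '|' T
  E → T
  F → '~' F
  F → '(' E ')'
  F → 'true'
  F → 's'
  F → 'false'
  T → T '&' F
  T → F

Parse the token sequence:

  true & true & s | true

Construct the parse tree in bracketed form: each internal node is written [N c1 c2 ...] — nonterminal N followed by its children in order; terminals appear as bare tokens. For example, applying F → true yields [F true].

[E [E [T [T [T [F true]] & [F true]] & [F s]]] | [T [F true]]]

E
E | T
T | T
T & F | T
T & F & F | T
F & F & F | T
true & F & F | T
true & true & F | T
true & true & s | T
true & true & s | F
true & true & s | true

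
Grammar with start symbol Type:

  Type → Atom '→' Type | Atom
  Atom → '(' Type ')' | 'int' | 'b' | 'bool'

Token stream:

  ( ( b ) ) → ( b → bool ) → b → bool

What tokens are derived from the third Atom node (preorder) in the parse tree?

b

[Type [Atom ( [Type [Atom ( [Type [Atom b]] )]] )] → [Type [Atom ( [Type [Atom b] → [Type [Atom bool]]] )] → [Type [Atom b] → [Type [Atom bool]]]]]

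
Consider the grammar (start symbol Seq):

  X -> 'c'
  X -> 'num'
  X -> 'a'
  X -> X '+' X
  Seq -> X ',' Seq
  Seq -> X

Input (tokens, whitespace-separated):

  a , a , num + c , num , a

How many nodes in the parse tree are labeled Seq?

[Seq [X a] , [Seq [X a] , [Seq [X [X num] + [X c]] , [Seq [X num] , [Seq [X a]]]]]]

5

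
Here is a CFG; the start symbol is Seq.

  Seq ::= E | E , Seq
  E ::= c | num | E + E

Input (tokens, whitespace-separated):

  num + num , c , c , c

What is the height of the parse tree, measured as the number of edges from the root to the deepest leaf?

[Seq [E [E num] + [E num]] , [Seq [E c] , [Seq [E c] , [Seq [E c]]]]]

5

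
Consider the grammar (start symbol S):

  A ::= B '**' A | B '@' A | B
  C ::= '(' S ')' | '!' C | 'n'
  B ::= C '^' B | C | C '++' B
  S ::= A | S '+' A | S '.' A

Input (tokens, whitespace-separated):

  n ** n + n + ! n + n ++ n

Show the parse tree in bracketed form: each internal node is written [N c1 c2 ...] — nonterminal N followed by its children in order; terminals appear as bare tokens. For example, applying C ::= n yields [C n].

[S [S [S [S [A [B [C n]] ** [A [B [C n]]]]] + [A [B [C n]]]] + [A [B [C ! [C n]]]]] + [A [B [C n] ++ [B [C n]]]]]

S
S + A
S + A + A
S + A + A + A
A + A + A + A
B ** A + A + A + A
C ** A + A + A + A
n ** A + A + A + A
n ** B + A + A + A
n ** C + A + A + A
n ** n + A + A + A
n ** n + B + A + A
n ** n + C + A + A
n ** n + n + A + A
n ** n + n + B + A
n ** n + n + C + A
n ** n + n + ! C + A
n ** n + n + ! n + A
n ** n + n + ! n + B
n ** n + n + ! n + C ++ B
n ** n + n + ! n + n ++ B
n ** n + n + ! n + n ++ C
n ** n + n + ! n + n ++ n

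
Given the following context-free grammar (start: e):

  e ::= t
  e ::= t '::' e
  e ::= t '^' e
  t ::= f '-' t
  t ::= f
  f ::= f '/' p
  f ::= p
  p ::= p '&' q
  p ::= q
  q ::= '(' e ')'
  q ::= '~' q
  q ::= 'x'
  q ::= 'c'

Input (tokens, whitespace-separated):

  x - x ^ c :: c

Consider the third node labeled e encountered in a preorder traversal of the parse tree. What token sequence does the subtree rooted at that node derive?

c

[e [t [f [p [q x]]] - [t [f [p [q x]]]]] ^ [e [t [f [p [q c]]]] :: [e [t [f [p [q c]]]]]]]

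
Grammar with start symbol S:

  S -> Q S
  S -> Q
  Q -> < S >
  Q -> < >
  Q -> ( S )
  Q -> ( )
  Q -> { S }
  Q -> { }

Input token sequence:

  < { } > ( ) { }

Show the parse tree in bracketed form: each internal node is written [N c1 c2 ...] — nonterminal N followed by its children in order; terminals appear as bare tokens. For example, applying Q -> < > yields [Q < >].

[S [Q < [S [Q { }]] >] [S [Q ( )] [S [Q { }]]]]

S
Q S
< S > S
< Q > S
< { } > S
< { } > Q S
< { } > ( ) S
< { } > ( ) Q
< { } > ( ) { }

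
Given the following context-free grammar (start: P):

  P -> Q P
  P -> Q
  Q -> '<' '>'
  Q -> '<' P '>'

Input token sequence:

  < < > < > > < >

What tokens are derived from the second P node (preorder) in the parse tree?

< > < >

[P [Q < [P [Q < >] [P [Q < >]]] >] [P [Q < >]]]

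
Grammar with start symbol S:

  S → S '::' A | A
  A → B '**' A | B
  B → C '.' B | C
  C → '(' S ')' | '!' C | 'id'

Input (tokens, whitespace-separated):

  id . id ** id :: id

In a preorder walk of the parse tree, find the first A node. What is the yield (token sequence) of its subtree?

[S [S [A [B [C id] . [B [C id]]] ** [A [B [C id]]]]] :: [A [B [C id]]]]

id . id ** id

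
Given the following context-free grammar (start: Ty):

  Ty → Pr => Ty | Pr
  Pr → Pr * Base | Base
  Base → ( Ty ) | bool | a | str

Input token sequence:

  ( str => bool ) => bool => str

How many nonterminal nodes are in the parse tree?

15

[Ty [Pr [Base ( [Ty [Pr [Base str]] => [Ty [Pr [Base bool]]]] )]] => [Ty [Pr [Base bool]] => [Ty [Pr [Base str]]]]]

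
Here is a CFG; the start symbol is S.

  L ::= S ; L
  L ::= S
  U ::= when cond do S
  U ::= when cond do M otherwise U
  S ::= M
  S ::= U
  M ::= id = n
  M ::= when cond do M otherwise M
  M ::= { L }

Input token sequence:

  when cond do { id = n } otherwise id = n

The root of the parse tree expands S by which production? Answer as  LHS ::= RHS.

S ::= M

[S [M when cond do [M { [L [S [M id = n]]] }] otherwise [M id = n]]]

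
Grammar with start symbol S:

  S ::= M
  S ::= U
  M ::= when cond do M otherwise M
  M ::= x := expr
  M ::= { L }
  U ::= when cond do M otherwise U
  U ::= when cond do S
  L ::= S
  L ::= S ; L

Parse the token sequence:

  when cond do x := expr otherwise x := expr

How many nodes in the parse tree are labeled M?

[S [M when cond do [M x := expr] otherwise [M x := expr]]]

3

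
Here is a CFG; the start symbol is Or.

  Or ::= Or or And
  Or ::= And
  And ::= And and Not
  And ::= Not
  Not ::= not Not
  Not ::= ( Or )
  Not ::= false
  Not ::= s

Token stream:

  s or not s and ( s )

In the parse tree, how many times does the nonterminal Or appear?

3

[Or [Or [And [Not s]]] or [And [And [Not not [Not s]]] and [Not ( [Or [And [Not s]]] )]]]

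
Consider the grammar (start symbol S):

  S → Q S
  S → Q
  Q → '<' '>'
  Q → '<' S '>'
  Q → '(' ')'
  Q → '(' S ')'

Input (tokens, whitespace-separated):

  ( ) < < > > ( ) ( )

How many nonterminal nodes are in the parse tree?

[S [Q ( )] [S [Q < [S [Q < >]] >] [S [Q ( )] [S [Q ( )]]]]]

10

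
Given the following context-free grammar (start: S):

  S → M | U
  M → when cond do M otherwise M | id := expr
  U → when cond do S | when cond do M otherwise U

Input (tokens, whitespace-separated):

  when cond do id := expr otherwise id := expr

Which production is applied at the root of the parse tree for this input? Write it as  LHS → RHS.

S → M

[S [M when cond do [M id := expr] otherwise [M id := expr]]]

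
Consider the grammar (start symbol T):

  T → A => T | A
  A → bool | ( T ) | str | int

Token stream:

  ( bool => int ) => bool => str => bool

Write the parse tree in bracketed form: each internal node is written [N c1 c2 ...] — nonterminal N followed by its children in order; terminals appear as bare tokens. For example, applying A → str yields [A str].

T
A => T
( T ) => T
( A => T ) => T
( bool => T ) => T
( bool => A ) => T
( bool => int ) => T
( bool => int ) => A => T
( bool => int ) => bool => T
( bool => int ) => bool => A => T
( bool => int ) => bool => str => T
( bool => int ) => bool => str => A
( bool => int ) => bool => str => bool

[T [A ( [T [A bool] => [T [A int]]] )] => [T [A bool] => [T [A str] => [T [A bool]]]]]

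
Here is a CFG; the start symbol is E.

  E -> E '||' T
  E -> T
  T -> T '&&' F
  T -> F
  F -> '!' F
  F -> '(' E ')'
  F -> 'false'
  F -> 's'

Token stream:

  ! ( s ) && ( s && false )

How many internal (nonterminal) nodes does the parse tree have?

14

[E [T [T [F ! [F ( [E [T [F s]]] )]]] && [F ( [E [T [T [F s]] && [F false]]] )]]]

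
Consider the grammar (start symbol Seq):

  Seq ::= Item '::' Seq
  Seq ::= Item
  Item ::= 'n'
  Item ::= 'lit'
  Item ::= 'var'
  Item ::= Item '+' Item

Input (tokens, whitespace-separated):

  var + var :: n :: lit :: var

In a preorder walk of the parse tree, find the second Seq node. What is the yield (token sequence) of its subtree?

[Seq [Item [Item var] + [Item var]] :: [Seq [Item n] :: [Seq [Item lit] :: [Seq [Item var]]]]]

n :: lit :: var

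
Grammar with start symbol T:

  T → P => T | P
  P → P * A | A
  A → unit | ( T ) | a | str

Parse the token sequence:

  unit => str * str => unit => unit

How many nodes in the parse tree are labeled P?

[T [P [A unit]] => [T [P [P [A str]] * [A str]] => [T [P [A unit]] => [T [P [A unit]]]]]]

5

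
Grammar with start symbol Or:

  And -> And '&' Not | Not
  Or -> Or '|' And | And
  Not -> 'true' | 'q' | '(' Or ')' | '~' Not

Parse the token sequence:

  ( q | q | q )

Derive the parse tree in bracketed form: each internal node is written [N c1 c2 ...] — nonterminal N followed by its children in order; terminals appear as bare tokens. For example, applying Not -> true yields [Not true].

Or
And
Not
( Or )
( Or | And )
( Or | And | And )
( And | And | And )
( Not | And | And )
( q | And | And )
( q | Not | And )
( q | q | And )
( q | q | Not )
( q | q | q )

[Or [And [Not ( [Or [Or [Or [And [Not q]]] | [And [Not q]]] | [And [Not q]]] )]]]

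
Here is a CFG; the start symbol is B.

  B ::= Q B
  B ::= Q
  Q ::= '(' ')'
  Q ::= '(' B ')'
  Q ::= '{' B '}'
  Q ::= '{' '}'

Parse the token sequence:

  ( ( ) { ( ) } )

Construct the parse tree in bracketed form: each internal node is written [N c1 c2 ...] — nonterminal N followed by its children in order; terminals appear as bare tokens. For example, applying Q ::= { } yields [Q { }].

[B [Q ( [B [Q ( )] [B [Q { [B [Q ( )]] }]]] )]]

B
Q
( B )
( Q B )
( ( ) B )
( ( ) Q )
( ( ) { B } )
( ( ) { Q } )
( ( ) { ( ) } )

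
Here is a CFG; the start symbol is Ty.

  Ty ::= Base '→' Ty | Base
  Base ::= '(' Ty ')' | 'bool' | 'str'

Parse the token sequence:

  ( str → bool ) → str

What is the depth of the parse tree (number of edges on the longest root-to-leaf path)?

5

[Ty [Base ( [Ty [Base str] → [Ty [Base bool]]] )] → [Ty [Base str]]]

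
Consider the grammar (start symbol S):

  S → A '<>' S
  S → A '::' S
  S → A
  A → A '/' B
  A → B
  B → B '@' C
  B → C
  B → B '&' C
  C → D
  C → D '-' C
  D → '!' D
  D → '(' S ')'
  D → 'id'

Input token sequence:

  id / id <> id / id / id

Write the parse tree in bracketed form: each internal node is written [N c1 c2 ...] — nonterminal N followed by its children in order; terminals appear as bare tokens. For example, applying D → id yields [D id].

S
A <> S
A / B <> S
B / B <> S
C / B <> S
D / B <> S
id / B <> S
id / C <> S
id / D <> S
id / id <> S
id / id <> A
id / id <> A / B
id / id <> A / B / B
id / id <> B / B / B
id / id <> C / B / B
id / id <> D / B / B
id / id <> id / B / B
id / id <> id / C / B
id / id <> id / D / B
id / id <> id / id / B
id / id <> id / id / C
id / id <> id / id / D
id / id <> id / id / id

[S [A [A [B [C [D id]]]] / [B [C [D id]]]] <> [S [A [A [A [B [C [D id]]]] / [B [C [D id]]]] / [B [C [D id]]]]]]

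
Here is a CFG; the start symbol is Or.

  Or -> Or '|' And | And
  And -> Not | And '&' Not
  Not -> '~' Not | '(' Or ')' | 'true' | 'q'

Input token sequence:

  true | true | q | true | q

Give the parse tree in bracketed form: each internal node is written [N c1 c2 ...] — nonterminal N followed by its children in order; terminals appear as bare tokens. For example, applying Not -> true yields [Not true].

Or
Or | And
Or | And | And
Or | And | And | And
Or | And | And | And | And
And | And | And | And | And
Not | And | And | And | And
true | And | And | And | And
true | Not | And | And | And
true | true | And | And | And
true | true | Not | And | And
true | true | q | And | And
true | true | q | Not | And
true | true | q | true | And
true | true | q | true | Not
true | true | q | true | q

[Or [Or [Or [Or [Or [And [Not true]]] | [And [Not true]]] | [And [Not q]]] | [And [Not true]]] | [And [Not q]]]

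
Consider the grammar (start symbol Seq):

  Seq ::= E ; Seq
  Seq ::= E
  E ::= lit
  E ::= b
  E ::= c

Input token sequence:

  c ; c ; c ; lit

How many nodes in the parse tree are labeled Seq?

4

[Seq [E c] ; [Seq [E c] ; [Seq [E c] ; [Seq [E lit]]]]]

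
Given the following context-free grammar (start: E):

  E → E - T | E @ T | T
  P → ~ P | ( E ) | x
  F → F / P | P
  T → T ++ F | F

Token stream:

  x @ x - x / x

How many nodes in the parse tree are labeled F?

4

[E [E [E [T [F [P x]]]] @ [T [F [P x]]]] - [T [F [F [P x]] / [P x]]]]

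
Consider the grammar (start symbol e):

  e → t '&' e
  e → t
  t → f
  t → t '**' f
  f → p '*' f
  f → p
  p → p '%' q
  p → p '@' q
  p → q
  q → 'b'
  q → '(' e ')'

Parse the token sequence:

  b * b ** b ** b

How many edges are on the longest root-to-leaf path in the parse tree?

8

[e [t [t [t [f [p [q b]] * [f [p [q b]]]]] ** [f [p [q b]]]] ** [f [p [q b]]]]]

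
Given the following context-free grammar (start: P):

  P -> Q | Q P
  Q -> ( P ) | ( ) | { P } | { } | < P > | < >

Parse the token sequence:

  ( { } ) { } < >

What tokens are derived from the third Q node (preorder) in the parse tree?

{ }

[P [Q ( [P [Q { }]] )] [P [Q { }] [P [Q < >]]]]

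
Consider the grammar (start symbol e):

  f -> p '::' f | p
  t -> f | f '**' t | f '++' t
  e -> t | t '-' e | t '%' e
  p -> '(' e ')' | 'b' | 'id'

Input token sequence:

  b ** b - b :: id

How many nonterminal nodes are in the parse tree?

[e [t [f [p b]] ** [t [f [p b]]]] - [e [t [f [p b] :: [f [p id]]]]]]

13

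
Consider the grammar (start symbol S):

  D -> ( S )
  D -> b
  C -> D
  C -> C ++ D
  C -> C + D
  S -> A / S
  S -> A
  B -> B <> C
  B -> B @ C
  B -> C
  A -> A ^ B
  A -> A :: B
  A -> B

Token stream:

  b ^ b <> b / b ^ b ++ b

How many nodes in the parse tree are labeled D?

6

[S [A [A [B [C [D b]]]] ^ [B [B [C [D b]]] <> [C [D b]]]] / [S [A [A [B [C [D b]]]] ^ [B [C [C [D b]] ++ [D b]]]]]]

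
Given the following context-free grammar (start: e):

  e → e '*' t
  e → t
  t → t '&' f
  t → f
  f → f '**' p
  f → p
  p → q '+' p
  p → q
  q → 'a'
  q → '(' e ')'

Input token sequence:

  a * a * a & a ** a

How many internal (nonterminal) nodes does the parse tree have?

22

[e [e [e [t [f [p [q a]]]]] * [t [f [p [q a]]]]] * [t [t [f [p [q a]]]] & [f [f [p [q a]]] ** [p [q a]]]]]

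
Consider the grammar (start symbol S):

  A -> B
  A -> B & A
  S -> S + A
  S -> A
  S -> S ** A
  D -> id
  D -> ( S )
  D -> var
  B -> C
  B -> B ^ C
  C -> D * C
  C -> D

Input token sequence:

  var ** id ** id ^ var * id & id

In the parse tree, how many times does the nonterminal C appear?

6

[S [S [S [A [B [C [D var]]]]] ** [A [B [C [D id]]]]] ** [A [B [B [C [D id]]] ^ [C [D var] * [C [D id]]]] & [A [B [C [D id]]]]]]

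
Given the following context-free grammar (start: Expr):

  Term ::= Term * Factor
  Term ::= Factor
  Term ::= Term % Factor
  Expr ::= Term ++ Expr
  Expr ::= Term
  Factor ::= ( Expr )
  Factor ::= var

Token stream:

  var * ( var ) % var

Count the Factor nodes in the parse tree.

[Expr [Term [Term [Term [Factor var]] * [Factor ( [Expr [Term [Factor var]]] )]] % [Factor var]]]

4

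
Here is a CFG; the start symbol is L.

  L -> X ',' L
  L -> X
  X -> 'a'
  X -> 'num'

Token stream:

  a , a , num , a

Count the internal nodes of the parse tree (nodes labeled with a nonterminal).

[L [X a] , [L [X a] , [L [X num] , [L [X a]]]]]

8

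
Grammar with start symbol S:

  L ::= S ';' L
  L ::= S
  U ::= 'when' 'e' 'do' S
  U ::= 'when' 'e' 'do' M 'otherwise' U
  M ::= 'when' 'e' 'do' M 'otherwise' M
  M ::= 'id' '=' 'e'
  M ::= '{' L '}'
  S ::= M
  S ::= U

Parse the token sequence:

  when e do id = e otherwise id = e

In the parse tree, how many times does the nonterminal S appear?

1

[S [M when e do [M id = e] otherwise [M id = e]]]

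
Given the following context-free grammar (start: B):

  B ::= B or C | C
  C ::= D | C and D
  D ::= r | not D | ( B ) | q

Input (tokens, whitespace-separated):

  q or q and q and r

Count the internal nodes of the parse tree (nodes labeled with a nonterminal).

[B [B [C [D q]]] or [C [C [C [D q]] and [D q]] and [D r]]]

10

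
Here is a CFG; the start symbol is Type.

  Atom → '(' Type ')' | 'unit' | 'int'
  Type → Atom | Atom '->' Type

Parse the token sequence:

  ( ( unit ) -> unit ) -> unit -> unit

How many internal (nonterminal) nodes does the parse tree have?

[Type [Atom ( [Type [Atom ( [Type [Atom unit]] )] -> [Type [Atom unit]]] )] -> [Type [Atom unit] -> [Type [Atom unit]]]]

12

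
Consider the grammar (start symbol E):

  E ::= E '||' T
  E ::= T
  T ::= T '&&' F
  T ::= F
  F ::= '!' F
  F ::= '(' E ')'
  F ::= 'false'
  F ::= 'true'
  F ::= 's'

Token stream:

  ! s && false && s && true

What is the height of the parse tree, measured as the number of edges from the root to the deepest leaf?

[E [T [T [T [T [F ! [F s]]] && [F false]] && [F s]] && [F true]]]

7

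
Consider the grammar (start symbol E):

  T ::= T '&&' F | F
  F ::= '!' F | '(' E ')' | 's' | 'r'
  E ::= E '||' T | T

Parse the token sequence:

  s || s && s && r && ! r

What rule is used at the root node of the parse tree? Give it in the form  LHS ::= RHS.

[E [E [T [F s]]] || [T [T [T [T [F s]] && [F s]] && [F r]] && [F ! [F r]]]]

E ::= E '||' T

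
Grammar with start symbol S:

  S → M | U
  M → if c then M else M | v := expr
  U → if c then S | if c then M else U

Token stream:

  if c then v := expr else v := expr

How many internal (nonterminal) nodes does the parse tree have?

[S [M if c then [M v := expr] else [M v := expr]]]

4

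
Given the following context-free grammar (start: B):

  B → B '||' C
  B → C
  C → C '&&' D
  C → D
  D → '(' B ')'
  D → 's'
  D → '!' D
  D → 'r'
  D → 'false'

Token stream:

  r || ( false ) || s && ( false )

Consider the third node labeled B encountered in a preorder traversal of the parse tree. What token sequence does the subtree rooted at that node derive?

[B [B [B [C [D r]]] || [C [D ( [B [C [D false]]] )]]] || [C [C [D s]] && [D ( [B [C [D false]]] )]]]

r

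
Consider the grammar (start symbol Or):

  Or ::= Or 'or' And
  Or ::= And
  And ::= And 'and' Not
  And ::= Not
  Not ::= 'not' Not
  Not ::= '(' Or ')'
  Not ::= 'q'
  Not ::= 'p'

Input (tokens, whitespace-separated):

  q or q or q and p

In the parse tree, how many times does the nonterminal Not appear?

4

[Or [Or [Or [And [Not q]]] or [And [Not q]]] or [And [And [Not q]] and [Not p]]]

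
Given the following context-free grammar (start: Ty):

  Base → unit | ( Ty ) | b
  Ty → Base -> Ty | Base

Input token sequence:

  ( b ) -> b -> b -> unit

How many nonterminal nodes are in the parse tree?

[Ty [Base ( [Ty [Base b]] )] -> [Ty [Base b] -> [Ty [Base b] -> [Ty [Base unit]]]]]

10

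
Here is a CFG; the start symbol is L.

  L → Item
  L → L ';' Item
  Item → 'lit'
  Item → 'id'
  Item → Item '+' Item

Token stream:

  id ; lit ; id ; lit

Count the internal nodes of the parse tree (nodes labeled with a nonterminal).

8

[L [L [L [L [Item id]] ; [Item lit]] ; [Item id]] ; [Item lit]]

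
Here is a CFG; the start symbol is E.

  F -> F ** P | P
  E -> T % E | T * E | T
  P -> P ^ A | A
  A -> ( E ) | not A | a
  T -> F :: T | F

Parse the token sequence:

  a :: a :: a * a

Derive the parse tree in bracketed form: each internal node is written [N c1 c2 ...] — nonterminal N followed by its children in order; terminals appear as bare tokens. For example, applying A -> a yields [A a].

[E [T [F [P [A a]]] :: [T [F [P [A a]]] :: [T [F [P [A a]]]]]] * [E [T [F [P [A a]]]]]]

E
T * E
F :: T * E
P :: T * E
A :: T * E
a :: T * E
a :: F :: T * E
a :: P :: T * E
a :: A :: T * E
a :: a :: T * E
a :: a :: F * E
a :: a :: P * E
a :: a :: A * E
a :: a :: a * E
a :: a :: a * T
a :: a :: a * F
a :: a :: a * P
a :: a :: a * A
a :: a :: a * a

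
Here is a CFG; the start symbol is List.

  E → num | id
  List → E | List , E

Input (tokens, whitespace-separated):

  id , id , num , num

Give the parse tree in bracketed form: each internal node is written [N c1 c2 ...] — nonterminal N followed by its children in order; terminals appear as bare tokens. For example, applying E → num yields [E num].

List
List , E
List , E , E
List , E , E , E
E , E , E , E
id , E , E , E
id , id , E , E
id , id , num , E
id , id , num , num

[List [List [List [List [E id]] , [E id]] , [E num]] , [E num]]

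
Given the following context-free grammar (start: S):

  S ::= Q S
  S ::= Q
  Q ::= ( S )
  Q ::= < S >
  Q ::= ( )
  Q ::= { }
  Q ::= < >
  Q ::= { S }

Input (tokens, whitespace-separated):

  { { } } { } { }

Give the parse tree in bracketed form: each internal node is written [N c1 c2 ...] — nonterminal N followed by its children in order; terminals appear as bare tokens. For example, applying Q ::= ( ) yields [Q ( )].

[S [Q { [S [Q { }]] }] [S [Q { }] [S [Q { }]]]]

S
Q S
{ S } S
{ Q } S
{ { } } S
{ { } } Q S
{ { } } { } S
{ { } } { } Q
{ { } } { } { }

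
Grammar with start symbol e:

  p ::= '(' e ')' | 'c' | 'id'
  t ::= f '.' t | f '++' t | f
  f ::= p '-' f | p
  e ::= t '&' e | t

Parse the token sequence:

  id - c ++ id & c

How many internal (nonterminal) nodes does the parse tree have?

[e [t [f [p id] - [f [p c]]] ++ [t [f [p id]]]] & [e [t [f [p c]]]]]

13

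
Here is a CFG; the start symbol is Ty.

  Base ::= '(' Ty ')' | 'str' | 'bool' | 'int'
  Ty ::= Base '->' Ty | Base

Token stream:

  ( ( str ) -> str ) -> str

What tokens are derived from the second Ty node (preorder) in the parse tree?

[Ty [Base ( [Ty [Base ( [Ty [Base str]] )] -> [Ty [Base str]]] )] -> [Ty [Base str]]]

( str ) -> str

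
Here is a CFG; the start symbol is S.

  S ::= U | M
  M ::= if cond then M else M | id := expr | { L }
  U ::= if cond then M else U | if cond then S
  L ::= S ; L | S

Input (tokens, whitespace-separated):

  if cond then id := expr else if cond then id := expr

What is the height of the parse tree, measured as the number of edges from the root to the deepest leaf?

5

[S [U if cond then [M id := expr] else [U if cond then [S [M id := expr]]]]]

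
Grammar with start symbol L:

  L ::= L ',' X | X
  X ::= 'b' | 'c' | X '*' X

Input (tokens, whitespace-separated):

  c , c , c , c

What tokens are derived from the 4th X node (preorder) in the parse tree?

[L [L [L [L [X c]] , [X c]] , [X c]] , [X c]]

c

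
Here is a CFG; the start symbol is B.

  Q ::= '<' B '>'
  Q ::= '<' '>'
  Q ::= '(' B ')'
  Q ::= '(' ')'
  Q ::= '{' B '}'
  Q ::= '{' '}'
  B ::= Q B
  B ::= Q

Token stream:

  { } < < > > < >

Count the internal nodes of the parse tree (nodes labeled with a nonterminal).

[B [Q { }] [B [Q < [B [Q < >]] >] [B [Q < >]]]]

8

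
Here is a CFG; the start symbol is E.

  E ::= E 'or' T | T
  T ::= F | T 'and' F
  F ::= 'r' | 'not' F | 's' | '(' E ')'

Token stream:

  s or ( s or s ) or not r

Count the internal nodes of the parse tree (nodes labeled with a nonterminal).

[E [E [E [T [F s]]] or [T [F ( [E [E [T [F s]]] or [T [F s]]] )]]] or [T [F not [F r]]]]

16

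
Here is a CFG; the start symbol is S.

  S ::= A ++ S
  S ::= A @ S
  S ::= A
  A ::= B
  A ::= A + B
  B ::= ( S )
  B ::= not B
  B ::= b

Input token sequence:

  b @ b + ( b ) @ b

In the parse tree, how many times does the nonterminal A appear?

5

[S [A [B b]] @ [S [A [A [B b]] + [B ( [S [A [B b]]] )]] @ [S [A [B b]]]]]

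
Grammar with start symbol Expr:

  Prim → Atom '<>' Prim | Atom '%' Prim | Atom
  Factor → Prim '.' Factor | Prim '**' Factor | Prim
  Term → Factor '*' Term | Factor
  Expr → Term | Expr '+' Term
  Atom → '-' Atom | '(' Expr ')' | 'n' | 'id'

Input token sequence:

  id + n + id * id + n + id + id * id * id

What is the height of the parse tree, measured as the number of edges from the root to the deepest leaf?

[Expr [Expr [Expr [Expr [Expr [Expr [Term [Factor [Prim [Atom id]]]]] + [Term [Factor [Prim [Atom n]]]]] + [Term [Factor [Prim [Atom id]]] * [Term [Factor [Prim [Atom id]]]]]] + [Term [Factor [Prim [Atom n]]]]] + [Term [Factor [Prim [Atom id]]]]] + [Term [Factor [Prim [Atom id]]] * [Term [Factor [Prim [Atom id]]] * [Term [Factor [Prim [Atom id]]]]]]]

10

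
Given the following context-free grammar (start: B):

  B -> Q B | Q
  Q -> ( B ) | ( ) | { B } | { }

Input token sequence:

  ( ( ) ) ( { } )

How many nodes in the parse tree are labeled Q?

4

[B [Q ( [B [Q ( )]] )] [B [Q ( [B [Q { }]] )]]]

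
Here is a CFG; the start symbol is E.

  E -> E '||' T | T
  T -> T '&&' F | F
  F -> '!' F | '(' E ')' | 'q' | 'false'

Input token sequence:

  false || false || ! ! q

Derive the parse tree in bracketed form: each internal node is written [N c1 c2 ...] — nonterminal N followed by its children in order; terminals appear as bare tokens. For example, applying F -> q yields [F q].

E
E || T
E || T || T
T || T || T
F || T || T
false || T || T
false || F || T
false || false || T
false || false || F
false || false || ! F
false || false || ! ! F
false || false || ! ! q

[E [E [E [T [F false]]] || [T [F false]]] || [T [F ! [F ! [F q]]]]]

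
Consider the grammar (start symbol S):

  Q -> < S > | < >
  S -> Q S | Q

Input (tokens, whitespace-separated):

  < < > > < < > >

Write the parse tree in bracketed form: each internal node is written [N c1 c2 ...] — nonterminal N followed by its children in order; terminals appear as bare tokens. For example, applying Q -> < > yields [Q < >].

S
Q S
< S > S
< Q > S
< < > > S
< < > > Q
< < > > < S >
< < > > < Q >
< < > > < < > >

[S [Q < [S [Q < >]] >] [S [Q < [S [Q < >]] >]]]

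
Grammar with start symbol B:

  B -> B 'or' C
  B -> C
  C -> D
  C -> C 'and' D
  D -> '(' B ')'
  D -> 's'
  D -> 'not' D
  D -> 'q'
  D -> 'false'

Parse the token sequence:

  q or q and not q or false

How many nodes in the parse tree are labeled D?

5

[B [B [B [C [D q]]] or [C [C [D q]] and [D not [D q]]]] or [C [D false]]]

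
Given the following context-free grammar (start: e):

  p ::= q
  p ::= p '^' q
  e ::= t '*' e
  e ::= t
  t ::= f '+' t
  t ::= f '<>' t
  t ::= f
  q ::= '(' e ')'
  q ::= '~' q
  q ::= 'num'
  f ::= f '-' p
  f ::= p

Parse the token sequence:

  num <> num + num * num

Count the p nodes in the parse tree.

4

[e [t [f [p [q num]]] <> [t [f [p [q num]]] + [t [f [p [q num]]]]]] * [e [t [f [p [q num]]]]]]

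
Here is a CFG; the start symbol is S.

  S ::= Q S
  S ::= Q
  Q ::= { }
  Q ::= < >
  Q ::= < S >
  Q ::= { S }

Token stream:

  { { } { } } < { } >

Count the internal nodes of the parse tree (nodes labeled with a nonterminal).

10

[S [Q { [S [Q { }] [S [Q { }]]] }] [S [Q < [S [Q { }]] >]]]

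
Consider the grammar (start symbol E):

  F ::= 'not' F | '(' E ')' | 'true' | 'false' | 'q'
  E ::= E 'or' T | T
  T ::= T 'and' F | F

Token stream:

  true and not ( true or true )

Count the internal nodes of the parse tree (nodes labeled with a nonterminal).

[E [T [T [F true]] and [F not [F ( [E [E [T [F true]]] or [T [F true]]] )]]]]

12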